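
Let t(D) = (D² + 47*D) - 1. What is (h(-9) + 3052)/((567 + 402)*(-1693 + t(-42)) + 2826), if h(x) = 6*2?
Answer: -1532/921075 ≈ -0.0016633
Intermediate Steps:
h(x) = 12
t(D) = -1 + D² + 47*D
(h(-9) + 3052)/((567 + 402)*(-1693 + t(-42)) + 2826) = (12 + 3052)/((567 + 402)*(-1693 + (-1 + (-42)² + 47*(-42))) + 2826) = 3064/(969*(-1693 + (-1 + 1764 - 1974)) + 2826) = 3064/(969*(-1693 - 211) + 2826) = 3064/(969*(-1904) + 2826) = 3064/(-1844976 + 2826) = 3064/(-1842150) = 3064*(-1/1842150) = -1532/921075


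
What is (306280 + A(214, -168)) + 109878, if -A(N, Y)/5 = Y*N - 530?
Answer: 598568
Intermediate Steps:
A(N, Y) = 2650 - 5*N*Y (A(N, Y) = -5*(Y*N - 530) = -5*(N*Y - 530) = -5*(-530 + N*Y) = 2650 - 5*N*Y)
(306280 + A(214, -168)) + 109878 = (306280 + (2650 - 5*214*(-168))) + 109878 = (306280 + (2650 + 179760)) + 109878 = (306280 + 182410) + 109878 = 488690 + 109878 = 598568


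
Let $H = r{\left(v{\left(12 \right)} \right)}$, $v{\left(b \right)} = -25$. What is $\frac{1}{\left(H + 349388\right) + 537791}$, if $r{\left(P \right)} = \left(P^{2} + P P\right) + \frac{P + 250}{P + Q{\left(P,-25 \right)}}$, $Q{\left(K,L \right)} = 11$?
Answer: $\frac{14}{12437781} \approx 1.1256 \cdot 10^{-6}$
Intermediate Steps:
$r{\left(P \right)} = 2 P^{2} + \frac{250 + P}{11 + P}$ ($r{\left(P \right)} = \left(P^{2} + P P\right) + \frac{P + 250}{P + 11} = \left(P^{2} + P^{2}\right) + \frac{250 + P}{11 + P} = 2 P^{2} + \frac{250 + P}{11 + P}$)
$H = \frac{17275}{14}$ ($H = \frac{250 - 25 + 2 \left(-25\right)^{3} + 22 \left(-25\right)^{2}}{11 - 25} = \frac{250 - 25 + 2 \left(-15625\right) + 22 \cdot 625}{-14} = - \frac{250 - 25 - 31250 + 13750}{14} = \left(- \frac{1}{14}\right) \left(-17275\right) = \frac{17275}{14} \approx 1233.9$)
$\frac{1}{\left(H + 349388\right) + 537791} = \frac{1}{\left(\frac{17275}{14} + 349388\right) + 537791} = \frac{1}{\frac{4908707}{14} + 537791} = \frac{1}{\frac{12437781}{14}} = \frac{14}{12437781}$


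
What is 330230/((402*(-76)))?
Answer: -165115/15276 ≈ -10.809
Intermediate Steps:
330230/((402*(-76))) = 330230/(-30552) = 330230*(-1/30552) = -165115/15276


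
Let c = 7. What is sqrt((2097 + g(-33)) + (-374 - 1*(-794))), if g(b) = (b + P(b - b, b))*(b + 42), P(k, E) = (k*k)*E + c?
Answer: sqrt(2283) ≈ 47.781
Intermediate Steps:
P(k, E) = 7 + E*k**2 (P(k, E) = (k*k)*E + 7 = k**2*E + 7 = E*k**2 + 7 = 7 + E*k**2)
g(b) = (7 + b)*(42 + b) (g(b) = (b + (7 + b*(b - b)**2))*(b + 42) = (b + (7 + b*0**2))*(42 + b) = (b + (7 + b*0))*(42 + b) = (b + (7 + 0))*(42 + b) = (b + 7)*(42 + b) = (7 + b)*(42 + b))
sqrt((2097 + g(-33)) + (-374 - 1*(-794))) = sqrt((2097 + (294 + (-33)**2 + 49*(-33))) + (-374 - 1*(-794))) = sqrt((2097 + (294 + 1089 - 1617)) + (-374 + 794)) = sqrt((2097 - 234) + 420) = sqrt(1863 + 420) = sqrt(2283)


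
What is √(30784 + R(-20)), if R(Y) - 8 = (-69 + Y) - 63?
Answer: 4*√1915 ≈ 175.04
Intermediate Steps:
R(Y) = -124 + Y (R(Y) = 8 + ((-69 + Y) - 63) = 8 + (-132 + Y) = -124 + Y)
√(30784 + R(-20)) = √(30784 + (-124 - 20)) = √(30784 - 144) = √30640 = 4*√1915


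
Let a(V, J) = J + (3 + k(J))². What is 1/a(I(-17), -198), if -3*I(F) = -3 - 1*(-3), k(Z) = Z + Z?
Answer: 1/154251 ≈ 6.4829e-6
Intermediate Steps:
k(Z) = 2*Z
I(F) = 0 (I(F) = -(-3 - 1*(-3))/3 = -(-3 + 3)/3 = -⅓*0 = 0)
a(V, J) = J + (3 + 2*J)²
1/a(I(-17), -198) = 1/(-198 + (3 + 2*(-198))²) = 1/(-198 + (3 - 396)²) = 1/(-198 + (-393)²) = 1/(-198 + 154449) = 1/154251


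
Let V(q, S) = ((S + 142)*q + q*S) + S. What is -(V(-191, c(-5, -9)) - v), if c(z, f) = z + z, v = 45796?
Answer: 69108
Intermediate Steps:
c(z, f) = 2*z
V(q, S) = S + S*q + q*(142 + S) (V(q, S) = ((142 + S)*q + S*q) + S = (q*(142 + S) + S*q) + S = (S*q + q*(142 + S)) + S = S + S*q + q*(142 + S))
-(V(-191, c(-5, -9)) - v) = -((2*(-5) + 142*(-191) + 2*(2*(-5))*(-191)) - 1*45796) = -((-10 - 27122 + 2*(-10)*(-191)) - 45796) = -((-10 - 27122 + 3820) - 45796) = -(-23312 - 45796) = -1*(-69108) = 69108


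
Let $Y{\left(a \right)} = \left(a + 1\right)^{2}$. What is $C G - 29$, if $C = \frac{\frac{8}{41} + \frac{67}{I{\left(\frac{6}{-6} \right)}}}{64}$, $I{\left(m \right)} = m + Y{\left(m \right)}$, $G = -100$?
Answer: $\frac{49451}{656} \approx 75.383$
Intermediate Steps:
$Y{\left(a \right)} = \left(1 + a\right)^{2}$
$I{\left(m \right)} = m + \left(1 + m\right)^{2}$
$C = - \frac{2739}{2624}$ ($C = \frac{\frac{8}{41} + \frac{67}{\frac{6}{-6} + \left(1 + \frac{6}{-6}\right)^{2}}}{64} = \left(8 \cdot \frac{1}{41} + \frac{67}{6 \left(- \frac{1}{6}\right) + \left(1 + 6 \left(- \frac{1}{6}\right)\right)^{2}}\right) \frac{1}{64} = \left(\frac{8}{41} + \frac{67}{-1 + \left(1 - 1\right)^{2}}\right) \frac{1}{64} = \left(\frac{8}{41} + \frac{67}{-1 + 0^{2}}\right) \frac{1}{64} = \left(\frac{8}{41} + \frac{67}{-1 + 0}\right) \frac{1}{64} = \left(\frac{8}{41} + \frac{67}{-1}\right) \frac{1}{64} = \left(\frac{8}{41} + 67 \left(-1\right)\right) \frac{1}{64} = \left(\frac{8}{41} - 67\right) \frac{1}{64} = \left(- \frac{2739}{41}\right) \frac{1}{64} = - \frac{2739}{2624} \approx -1.0438$)
$C G - 29 = \left(- \frac{2739}{2624}\right) \left(-100\right) - 29 = \frac{68475}{656} - 29 = \frac{49451}{656}$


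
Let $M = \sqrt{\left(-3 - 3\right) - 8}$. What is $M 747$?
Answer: $747 i \sqrt{14} \approx 2795.0 i$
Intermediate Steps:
$M = i \sqrt{14}$ ($M = \sqrt{\left(-3 - 3\right) - 8} = \sqrt{-6 - 8} = \sqrt{-14} = i \sqrt{14} \approx 3.7417 i$)
$M 747 = i \sqrt{14} \cdot 747 = 747 i \sqrt{14}$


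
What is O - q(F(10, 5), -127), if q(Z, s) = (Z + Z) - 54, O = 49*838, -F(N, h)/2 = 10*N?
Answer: 41516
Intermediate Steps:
F(N, h) = -20*N
O = 41062
q(Z, s) = -54 + 2*Z (q(Z, s) = 2*Z - 54 = -54 + 2*Z)
O - q(F(10, 5), -127) = 41062 - (-54 + 2*(-20*10)) = 41062 - (-54 + 2*(-200)) = 41062 - (-54 - 400) = 41062 - 1*(-454) = 41062 + 454 = 41516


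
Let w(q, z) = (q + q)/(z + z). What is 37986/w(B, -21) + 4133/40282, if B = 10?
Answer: -16066575881/201410 ≈ -79771.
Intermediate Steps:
w(q, z) = q/z (w(q, z) = (2*q)/((2*z)) = (2*q)*(1/(2*z)) = q/z)
37986/w(B, -21) + 4133/40282 = 37986/((10/(-21))) + 4133/40282 = 37986/((10*(-1/21))) + 4133*(1/40282) = 37986/(-10/21) + 4133/40282 = 37986*(-21/10) + 4133/40282 = -398853/5 + 4133/40282 = -16066575881/201410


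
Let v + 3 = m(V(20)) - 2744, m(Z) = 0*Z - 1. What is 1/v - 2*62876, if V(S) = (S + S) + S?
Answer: -345566497/2748 ≈ -1.2575e+5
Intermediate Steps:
V(S) = 3*S (V(S) = 2*S + S = 3*S)
m(Z) = -1 (m(Z) = 0 - 1 = -1)
v = -2748 (v = -3 + (-1 - 2744) = -3 - 2745 = -2748)
1/v - 2*62876 = 1/(-2748) - 2*62876 = -1/2748 - 125752 = -345566497/2748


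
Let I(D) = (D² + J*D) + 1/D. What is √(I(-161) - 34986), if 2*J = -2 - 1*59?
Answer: 3*I*√47861758/322 ≈ 64.455*I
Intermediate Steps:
J = -61/2 (J = (-2 - 1*59)/2 = (-2 - 59)/2 = (½)*(-61) = -61/2 ≈ -30.500)
I(D) = 1/D + D² - 61*D/2 (I(D) = (D² - 61*D/2) + 1/D = 1/D + D² - 61*D/2)
√(I(-161) - 34986) = √((1/(-161) + (-161)² - 61/2*(-161)) - 34986) = √((-1/161 + 25921 + 9821/2) - 34986) = √(9927741/322 - 34986) = √(-1337751/322) = 3*I*√47861758/322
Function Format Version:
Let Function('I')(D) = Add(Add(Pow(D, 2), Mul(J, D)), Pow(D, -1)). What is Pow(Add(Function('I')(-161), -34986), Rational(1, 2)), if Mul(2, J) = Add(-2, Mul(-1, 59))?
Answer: Mul(Rational(3, 322), I, Pow(47861758, Rational(1, 2))) ≈ Mul(64.455, I)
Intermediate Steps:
J = Rational(-61, 2) (J = Mul(Rational(1, 2), Add(-2, Mul(-1, 59))) = Mul(Rational(1, 2), Add(-2, -59)) = Mul(Rational(1, 2), -61) = Rational(-61, 2) ≈ -30.500)
Function('I')(D) = Add(Pow(D, -1), Pow(D, 2), Mul(Rational(-61, 2), D)) (Function('I')(D) = Add(Add(Pow(D, 2), Mul(Rational(-61, 2), D)), Pow(D, -1)) = Add(Pow(D, -1), Pow(D, 2), Mul(Rational(-61, 2), D)))
Pow(Add(Function('I')(-161), -34986), Rational(1, 2)) = Pow(Add(Add(Pow(-161, -1), Pow(-161, 2), Mul(Rational(-61, 2), -161)), -34986), Rational(1, 2)) = Pow(Add(Add(Rational(-1, 161), 25921, Rational(9821, 2)), -34986), Rational(1, 2)) = Pow(Add(Rational(9927741, 322), -34986), Rational(1, 2)) = Pow(Rational(-1337751, 322), Rational(1, 2)) = Mul(Rational(3, 322), I, Pow(47861758, Rational(1, 2)))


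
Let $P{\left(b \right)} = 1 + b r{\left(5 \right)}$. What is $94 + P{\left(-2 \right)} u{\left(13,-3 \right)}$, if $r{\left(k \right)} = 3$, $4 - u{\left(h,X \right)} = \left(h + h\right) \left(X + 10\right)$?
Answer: $984$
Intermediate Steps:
$u{\left(h,X \right)} = 4 - 2 h \left(10 + X\right)$ ($u{\left(h,X \right)} = 4 - \left(h + h\right) \left(X + 10\right) = 4 - 2 h \left(10 + X\right)$)
$P{\left(b \right)} = 1 + 3 b$ ($P{\left(b \right)} = 1 + b 3 = 1 + 3 b$)
$94 + P{\left(-2 \right)} u{\left(13,-3 \right)} = 94 + \left(1 + 3 \left(-2\right)\right) \left(4 - 260 - \left(-6\right) 13\right) = 94 + \left(1 - 6\right) \left(4 - 260 + 78\right) = 94 - -890 = 94 + 890 = 984$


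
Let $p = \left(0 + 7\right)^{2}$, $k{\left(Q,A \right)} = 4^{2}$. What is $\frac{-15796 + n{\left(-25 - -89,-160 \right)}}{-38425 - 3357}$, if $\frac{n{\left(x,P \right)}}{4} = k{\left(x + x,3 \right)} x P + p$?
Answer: $\frac{335480}{20891} \approx 16.059$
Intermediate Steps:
$k{\left(Q,A \right)} = 16$
$p = 49$ ($p = 7^{2} = 49$)
$n{\left(x,P \right)} = 196 + 64 P x$ ($n{\left(x,P \right)} = 4 \left(16 x P + 49\right) = 4 \left(16 P x + 49\right) = 4 \left(49 + 16 P x\right) = 196 + 64 P x$)
$\frac{-15796 + n{\left(-25 - -89,-160 \right)}}{-38425 - 3357} = \frac{-15796 + \left(196 + 64 \left(-160\right) \left(-25 - -89\right)\right)}{-38425 - 3357} = \frac{-15796 + \left(196 + 64 \left(-160\right) \left(-25 + 89\right)\right)}{-41782} = \left(-15796 + \left(196 + 64 \left(-160\right) 64\right)\right) \left(- \frac{1}{41782}\right) = \left(-15796 + \left(196 - 655360\right)\right) \left(- \frac{1}{41782}\right) = \left(-15796 - 655164\right) \left(- \frac{1}{41782}\right) = \left(-670960\right) \left(- \frac{1}{41782}\right) = \frac{335480}{20891}$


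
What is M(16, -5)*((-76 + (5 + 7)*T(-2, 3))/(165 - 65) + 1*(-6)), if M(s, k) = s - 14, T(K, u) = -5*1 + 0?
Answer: -368/25 ≈ -14.720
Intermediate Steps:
T(K, u) = -5 (T(K, u) = -5 + 0 = -5)
M(s, k) = -14 + s
M(16, -5)*((-76 + (5 + 7)*T(-2, 3))/(165 - 65) + 1*(-6)) = (-14 + 16)*((-76 + (5 + 7)*(-5))/(165 - 65) + 1*(-6)) = 2*((-76 + 12*(-5))/100 - 6) = 2*((-76 - 60)*(1/100) - 6) = 2*(-136*1/100 - 6) = 2*(-34/25 - 6) = 2*(-184/25) = -368/25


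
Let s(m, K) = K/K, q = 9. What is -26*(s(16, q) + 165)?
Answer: -4316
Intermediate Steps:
s(m, K) = 1
-26*(s(16, q) + 165) = -26*(1 + 165) = -26*166 = -4316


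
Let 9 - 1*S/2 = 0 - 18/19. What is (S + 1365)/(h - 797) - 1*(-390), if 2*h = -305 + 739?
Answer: 4271487/11020 ≈ 387.61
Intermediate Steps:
S = 378/19 (S = 18 - 2*(0 - 18/19) = 18 - 2*(-18/19) = 18 + 36/19 = 378/19 ≈ 19.895)
h = 217 (h = (-305 + 739)/2 = (½)*434 = 217)
(S + 1365)/(h - 797) - 1*(-390) = (378/19 + 1365)/(217 - 797) - 1*(-390) = (26313/19)/(-580) + 390 = (26313/19)*(-1/580) + 390 = -26313/11020 + 390 = 4271487/11020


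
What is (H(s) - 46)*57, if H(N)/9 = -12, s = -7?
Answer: -8778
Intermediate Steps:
H(N) = -108 (H(N) = 9*(-12) = -108)
(H(s) - 46)*57 = (-108 - 46)*57 = -154*57 = -8778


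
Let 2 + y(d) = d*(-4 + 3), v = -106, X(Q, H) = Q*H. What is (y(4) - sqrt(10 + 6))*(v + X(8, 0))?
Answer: 1060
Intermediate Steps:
X(Q, H) = H*Q
y(d) = -2 - d (y(d) = -2 + d*(-4 + 3) = -2 + d*(-1) = -2 - d)
(y(4) - sqrt(10 + 6))*(v + X(8, 0)) = ((-2 - 1*4) - sqrt(10 + 6))*(-106 + 0*8) = ((-2 - 4) - sqrt(16))*(-106 + 0) = (-6 - 1*4)*(-106) = (-6 - 4)*(-106) = -10*(-106) = 1060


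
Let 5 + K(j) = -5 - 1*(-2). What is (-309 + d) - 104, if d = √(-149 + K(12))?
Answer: -413 + I*√157 ≈ -413.0 + 12.53*I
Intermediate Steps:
K(j) = -8 (K(j) = -5 + (-5 - 1*(-2)) = -5 + (-5 + 2) = -5 - 3 = -8)
d = I*√157 (d = √(-149 - 8) = √(-157) = I*√157 ≈ 12.53*I)
(-309 + d) - 104 = (-309 + I*√157) - 104 = -413 + I*√157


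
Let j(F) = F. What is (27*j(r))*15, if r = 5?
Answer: 2025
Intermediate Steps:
(27*j(r))*15 = (27*5)*15 = 135*15 = 2025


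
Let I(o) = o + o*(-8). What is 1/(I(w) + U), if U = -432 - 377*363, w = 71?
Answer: -1/137780 ≈ -7.2579e-6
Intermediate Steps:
I(o) = -7*o (I(o) = o - 8*o = -7*o)
U = -137283 (U = -432 - 136851 = -137283)
1/(I(w) + U) = 1/(-7*71 - 137283) = 1/(-497 - 137283) = 1/(-137780) = -1/137780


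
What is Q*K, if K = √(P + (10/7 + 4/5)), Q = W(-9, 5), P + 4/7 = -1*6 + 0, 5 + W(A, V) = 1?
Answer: -8*I*√1330/35 ≈ -8.3358*I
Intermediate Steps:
W(A, V) = -4 (W(A, V) = -5 + 1 = -4)
P = -46/7 (P = -4/7 + (-1*6 + 0) = -4/7 + (-6 + 0) = -4/7 - 6 = -46/7 ≈ -6.5714)
Q = -4
K = 2*I*√1330/35 (K = √(-46/7 + (10/7 + 4/5)) = √(-46/7 + (10*(⅐) + 4*(⅕))) = √(-46/7 + (10/7 + ⅘)) = √(-46/7 + 78/35) = √(-152/35) = 2*I*√1330/35 ≈ 2.084*I)
Q*K = -8*I*√1330/35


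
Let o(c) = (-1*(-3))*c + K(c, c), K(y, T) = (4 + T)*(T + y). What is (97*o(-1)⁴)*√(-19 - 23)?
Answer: 636417*I*√42 ≈ 4.1245e+6*I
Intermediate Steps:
o(c) = 2*c² + 11*c (o(c) = (-1*(-3))*c + (c² + 4*c + 4*c + c*c) = 3*c + (c² + 4*c + 4*c + c²) = 3*c + (2*c² + 8*c) = 2*c² + 11*c)
(97*o(-1)⁴)*√(-19 - 23) = (97*(-(11 + 2*(-1)))⁴)*√(-19 - 23) = (97*(-(11 - 2))⁴)*√(-42) = (97*(-1*9)⁴)*(I*√42) = (97*(-9)⁴)*(I*√42) = (97*6561)*(I*√42) = 636417*(I*√42) = 636417*I*√42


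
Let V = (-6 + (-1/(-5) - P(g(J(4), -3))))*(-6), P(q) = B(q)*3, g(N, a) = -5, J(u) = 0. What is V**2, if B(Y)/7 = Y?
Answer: 8856576/25 ≈ 3.5426e+5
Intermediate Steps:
B(Y) = 7*Y
P(q) = 21*q (P(q) = (7*q)*3 = 21*q)
V = -2976/5 (V = (-6 + (-1/(-5) - 21*(-5)))*(-6) = (-6 + (-1*(-1/5) - 1*(-105)))*(-6) = (-6 + (1/5 + 105))*(-6) = (-6 + 526/5)*(-6) = (496/5)*(-6) = -2976/5 ≈ -595.20)
V**2 = (-2976/5)**2 = 8856576/25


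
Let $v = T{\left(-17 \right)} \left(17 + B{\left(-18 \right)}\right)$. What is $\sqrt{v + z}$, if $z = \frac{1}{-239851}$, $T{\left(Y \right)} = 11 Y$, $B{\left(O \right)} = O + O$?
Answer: $\frac{\sqrt{204398768080302}}{239851} \approx 59.607$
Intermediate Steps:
$B{\left(O \right)} = 2 O$
$v = 3553$ ($v = 11 \left(-17\right) \left(17 + 2 \left(-18\right)\right) = - 187 \left(17 - 36\right) = \left(-187\right) \left(-19\right) = 3553$)
$z = - \frac{1}{239851} \approx -4.1693 \cdot 10^{-6}$
$\sqrt{v + z} = \sqrt{3553 - \frac{1}{239851}} = \sqrt{\frac{852190602}{239851}} = \frac{\sqrt{204398768080302}}{239851}$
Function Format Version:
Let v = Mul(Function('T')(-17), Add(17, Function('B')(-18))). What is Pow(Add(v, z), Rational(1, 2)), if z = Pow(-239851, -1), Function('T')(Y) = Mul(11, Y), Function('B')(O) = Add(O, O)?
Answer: Mul(Rational(1, 239851), Pow(204398768080302, Rational(1, 2))) ≈ 59.607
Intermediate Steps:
Function('B')(O) = Mul(2, O)
v = 3553 (v = Mul(Mul(11, -17), Add(17, Mul(2, -18))) = Mul(-187, Add(17, -36)) = Mul(-187, -19) = 3553)
z = Rational(-1, 239851) ≈ -4.1693e-6
Pow(Add(v, z), Rational(1, 2)) = Pow(Add(3553, Rational(-1, 239851)), Rational(1, 2)) = Pow(Rational(852190602, 239851), Rational(1, 2)) = Mul(Rational(1, 239851), Pow(204398768080302, Rational(1, 2)))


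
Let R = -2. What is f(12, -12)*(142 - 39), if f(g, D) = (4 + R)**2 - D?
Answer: 1648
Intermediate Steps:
f(g, D) = 4 - D (f(g, D) = (4 - 2)**2 - D = 2**2 - D = 4 - D)
f(12, -12)*(142 - 39) = (4 - 1*(-12))*(142 - 39) = (4 + 12)*103 = 16*103 = 1648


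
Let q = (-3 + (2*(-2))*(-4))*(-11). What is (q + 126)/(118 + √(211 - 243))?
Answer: -1003/6978 + 17*I*√2/3489 ≈ -0.14374 + 0.0068907*I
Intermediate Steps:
q = -143 (q = (-3 - 4*(-4))*(-11) = (-3 + 16)*(-11) = 13*(-11) = -143)
(q + 126)/(118 + √(211 - 243)) = (-143 + 126)/(118 + √(211 - 243)) = -17/(118 + √(-32)) = -17/(118 + 4*I*√2)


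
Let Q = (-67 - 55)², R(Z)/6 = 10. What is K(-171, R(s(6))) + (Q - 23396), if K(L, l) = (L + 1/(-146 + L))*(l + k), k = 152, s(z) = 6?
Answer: -14190400/317 ≈ -44765.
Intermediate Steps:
R(Z) = 60 (R(Z) = 6*10 = 60)
Q = 14884 (Q = (-122)² = 14884)
K(L, l) = (152 + l)*(L + 1/(-146 + L)) (K(L, l) = (L + 1/(-146 + L))*(l + 152) = (L + 1/(-146 + L))*(152 + l) = (152 + l)*(L + 1/(-146 + L)))
K(-171, R(s(6))) + (Q - 23396) = (152 + 60 - 22192*(-171) + 152*(-171)² + 60*(-171)² - 146*(-171)*60)/(-146 - 171) + (14884 - 23396) = (152 + 60 + 3794832 + 152*29241 + 60*29241 + 1497960)/(-317) - 8512 = -(152 + 60 + 3794832 + 4444632 + 1754460 + 1497960)/317 - 8512 = -1/317*11492096 - 8512 = -11492096/317 - 8512 = -14190400/317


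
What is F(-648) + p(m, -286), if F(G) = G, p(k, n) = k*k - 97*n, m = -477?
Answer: 254623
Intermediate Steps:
p(k, n) = k² - 97*n
F(-648) + p(m, -286) = -648 + ((-477)² - 97*(-286)) = -648 + (227529 + 27742) = -648 + 255271 = 254623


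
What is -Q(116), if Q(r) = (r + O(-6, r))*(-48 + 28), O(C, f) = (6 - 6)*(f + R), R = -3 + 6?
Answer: 2320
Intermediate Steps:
R = 3
O(C, f) = 0 (O(C, f) = (6 - 6)*(f + 3) = 0*(3 + f) = 0)
Q(r) = -20*r (Q(r) = (r + 0)*(-48 + 28) = r*(-20) = -20*r)
-Q(116) = -(-20)*116 = -1*(-2320) = 2320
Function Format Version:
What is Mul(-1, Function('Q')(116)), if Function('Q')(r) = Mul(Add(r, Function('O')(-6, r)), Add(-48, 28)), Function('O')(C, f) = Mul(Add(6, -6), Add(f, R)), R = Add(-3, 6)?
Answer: 2320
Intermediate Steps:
R = 3
Function('O')(C, f) = 0 (Function('O')(C, f) = Mul(Add(6, -6), Add(f, 3)) = Mul(0, Add(3, f)) = 0)
Function('Q')(r) = Mul(-20, r) (Function('Q')(r) = Mul(Add(r, 0), Add(-48, 28)) = Mul(r, -20) = Mul(-20, r))
Mul(-1, Function('Q')(116)) = Mul(-1, Mul(-20, 116)) = Mul(-1, -2320) = 2320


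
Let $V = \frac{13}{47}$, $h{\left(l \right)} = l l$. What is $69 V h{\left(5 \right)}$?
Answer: $\frac{22425}{47} \approx 477.13$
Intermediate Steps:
$h{\left(l \right)} = l^{2}$
$V = \frac{13}{47}$ ($V = 13 \cdot \frac{1}{47} = \frac{13}{47} \approx 0.2766$)
$69 V h{\left(5 \right)} = 69 \cdot \frac{13}{47} \cdot 5^{2} = \frac{897}{47} \cdot 25 = \frac{22425}{47}$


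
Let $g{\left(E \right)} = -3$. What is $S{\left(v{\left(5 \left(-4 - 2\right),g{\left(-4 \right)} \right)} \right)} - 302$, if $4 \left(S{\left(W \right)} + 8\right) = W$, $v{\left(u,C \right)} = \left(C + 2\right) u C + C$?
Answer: $- \frac{1333}{4} \approx -333.25$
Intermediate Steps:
$v{\left(u,C \right)} = C + C u \left(2 + C\right)$ ($v{\left(u,C \right)} = \left(2 + C\right) u C + C = u \left(2 + C\right) C + C = C u \left(2 + C\right) + C = C + C u \left(2 + C\right)$)
$S{\left(W \right)} = -8 + \frac{W}{4}$
$S{\left(v{\left(5 \left(-4 - 2\right),g{\left(-4 \right)} \right)} \right)} - 302 = \left(-8 + \frac{\left(-3\right) \left(1 + 2 \cdot 5 \left(-4 - 2\right) - 3 \cdot 5 \left(-4 - 2\right)\right)}{4}\right) - 302 = \left(-8 + \frac{\left(-3\right) \left(1 + 2 \cdot 5 \left(-6\right) - 3 \cdot 5 \left(-6\right)\right)}{4}\right) - 302 = \left(-8 + \frac{\left(-3\right) \left(1 + 2 \left(-30\right) - -90\right)}{4}\right) - 302 = \left(-8 + \frac{\left(-3\right) \left(1 - 60 + 90\right)}{4}\right) - 302 = \left(-8 + \frac{\left(-3\right) 31}{4}\right) - 302 = \left(-8 + \frac{1}{4} \left(-93\right)\right) - 302 = \left(-8 - \frac{93}{4}\right) - 302 = - \frac{125}{4} - 302 = - \frac{1333}{4}$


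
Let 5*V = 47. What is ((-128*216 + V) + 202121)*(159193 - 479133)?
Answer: -55823899056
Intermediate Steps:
V = 47/5 (V = (1/5)*47 = 47/5 ≈ 9.4000)
((-128*216 + V) + 202121)*(159193 - 479133) = ((-128*216 + 47/5) + 202121)*(159193 - 479133) = ((-27648 + 47/5) + 202121)*(-319940) = (-138193/5 + 202121)*(-319940) = (872412/5)*(-319940) = -55823899056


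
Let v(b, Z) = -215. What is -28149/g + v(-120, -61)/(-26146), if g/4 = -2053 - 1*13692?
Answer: 374762227/823337540 ≈ 0.45517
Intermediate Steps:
g = -62980 (g = 4*(-2053 - 1*13692) = 4*(-2053 - 13692) = 4*(-15745) = -62980)
-28149/g + v(-120, -61)/(-26146) = -28149/(-62980) - 215/(-26146) = -28149*(-1/62980) - 215*(-1/26146) = 28149/62980 + 215/26146 = 374762227/823337540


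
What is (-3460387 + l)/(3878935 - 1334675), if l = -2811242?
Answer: -6271629/2544260 ≈ -2.4650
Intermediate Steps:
(-3460387 + l)/(3878935 - 1334675) = (-3460387 - 2811242)/(3878935 - 1334675) = -6271629/2544260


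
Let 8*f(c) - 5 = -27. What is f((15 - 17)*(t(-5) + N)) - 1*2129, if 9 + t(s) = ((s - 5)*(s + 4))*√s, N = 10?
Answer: -8527/4 ≈ -2131.8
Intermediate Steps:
t(s) = -9 + √s*(-5 + s)*(4 + s) (t(s) = -9 + ((s - 5)*(s + 4))*√s = -9 + ((-5 + s)*(4 + s))*√s = -9 + √s*(-5 + s)*(4 + s))
f(c) = -11/4 (f(c) = 5/8 + (⅛)*(-27) = 5/8 - 27/8 = -11/4)
f((15 - 17)*(t(-5) + N)) - 1*2129 = -11/4 - 1*2129 = -11/4 - 2129 = -8527/4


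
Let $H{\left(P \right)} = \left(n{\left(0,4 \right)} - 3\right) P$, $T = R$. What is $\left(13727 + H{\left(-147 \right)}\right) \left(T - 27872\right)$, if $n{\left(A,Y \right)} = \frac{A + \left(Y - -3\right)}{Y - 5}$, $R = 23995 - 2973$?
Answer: $-104099450$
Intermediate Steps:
$R = 21022$
$T = 21022$
$n{\left(A,Y \right)} = \frac{3 + A + Y}{-5 + Y}$ ($n{\left(A,Y \right)} = \frac{A + \left(Y + 3\right)}{-5 + Y} = \frac{A + \left(3 + Y\right)}{-5 + Y} = \frac{3 + A + Y}{-5 + Y}$)
$H{\left(P \right)} = - 10 P$ ($H{\left(P \right)} = \left(\frac{3 + 0 + 4}{-5 + 4} - 3\right) P = \left(\frac{1}{-1} \cdot 7 - 3\right) P = \left(\left(-1\right) 7 - 3\right) P = \left(-7 - 3\right) P = - 10 P$)
$\left(13727 + H{\left(-147 \right)}\right) \left(T - 27872\right) = \left(13727 - -1470\right) \left(21022 - 27872\right) = \left(13727 + 1470\right) \left(-6850\right) = 15197 \left(-6850\right) = -104099450$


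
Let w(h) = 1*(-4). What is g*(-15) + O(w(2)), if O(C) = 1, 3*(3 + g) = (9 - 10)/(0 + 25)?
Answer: 231/5 ≈ 46.200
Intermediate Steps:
g = -226/75 (g = -3 + ((9 - 10)/(0 + 25))/3 = -3 + (-1/25)/3 = -3 + (-1*1/25)/3 = -3 + (⅓)*(-1/25) = -3 - 1/75 = -226/75 ≈ -3.0133)
w(h) = -4
g*(-15) + O(w(2)) = -226/75*(-15) + 1 = 226/5 + 1 = 231/5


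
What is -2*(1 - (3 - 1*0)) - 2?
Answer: 2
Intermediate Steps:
-2*(1 - (3 - 1*0)) - 2 = -2*(1 - (3 + 0)) - 2 = -2*(1 - 1*3) - 2 = -2*(1 - 3) - 2 = -2*(-2) - 2 = 4 - 2 = 2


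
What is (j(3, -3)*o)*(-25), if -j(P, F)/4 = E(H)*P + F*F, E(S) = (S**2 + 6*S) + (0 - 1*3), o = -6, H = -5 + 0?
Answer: 9000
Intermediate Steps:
H = -5
E(S) = -3 + S**2 + 6*S (E(S) = (S**2 + 6*S) + (0 - 3) = (S**2 + 6*S) - 3 = -3 + S**2 + 6*S)
j(P, F) = -4*F**2 + 32*P (j(P, F) = -4*((-3 + (-5)**2 + 6*(-5))*P + F*F) = -4*((-3 + 25 - 30)*P + F**2) = -4*(-8*P + F**2) = -4*(F**2 - 8*P) = -4*F**2 + 32*P)
(j(3, -3)*o)*(-25) = ((-4*(-3)**2 + 32*3)*(-6))*(-25) = ((-4*9 + 96)*(-6))*(-25) = ((-36 + 96)*(-6))*(-25) = (60*(-6))*(-25) = -360*(-25) = 9000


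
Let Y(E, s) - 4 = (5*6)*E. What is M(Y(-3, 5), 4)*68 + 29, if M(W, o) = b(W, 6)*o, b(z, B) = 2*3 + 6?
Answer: 3293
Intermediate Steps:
Y(E, s) = 4 + 30*E (Y(E, s) = 4 + (5*6)*E = 4 + 30*E)
b(z, B) = 12 (b(z, B) = 6 + 6 = 12)
M(W, o) = 12*o
M(Y(-3, 5), 4)*68 + 29 = (12*4)*68 + 29 = 48*68 + 29 = 3264 + 29 = 3293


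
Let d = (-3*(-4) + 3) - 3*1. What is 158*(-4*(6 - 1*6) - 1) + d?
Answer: -146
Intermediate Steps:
d = 12 (d = (12 + 3) - 3 = 15 - 3 = 12)
158*(-4*(6 - 1*6) - 1) + d = 158*(-4*(6 - 1*6) - 1) + 12 = 158*(-4*(6 - 6) - 1) + 12 = 158*(-4*0 - 1) + 12 = 158*(0 - 1) + 12 = 158*(-1) + 12 = -158 + 12 = -146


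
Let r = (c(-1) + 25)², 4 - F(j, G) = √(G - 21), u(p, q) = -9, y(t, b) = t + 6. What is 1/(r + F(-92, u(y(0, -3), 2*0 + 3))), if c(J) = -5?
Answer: 202/81623 + I*√30/163246 ≈ 0.0024748 + 3.3552e-5*I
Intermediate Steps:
y(t, b) = 6 + t
F(j, G) = 4 - √(-21 + G) (F(j, G) = 4 - √(G - 21) = 4 - √(-21 + G))
r = 400 (r = (-5 + 25)² = 20² = 400)
1/(r + F(-92, u(y(0, -3), 2*0 + 3))) = 1/(400 + (4 - √(-21 - 9))) = 1/(400 + (4 - √(-30))) = 1/(400 + (4 - I*√30)) = 1/(404 - I*√30)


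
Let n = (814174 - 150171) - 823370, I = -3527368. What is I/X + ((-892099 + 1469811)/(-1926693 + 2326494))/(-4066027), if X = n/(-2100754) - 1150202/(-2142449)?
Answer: -25807776954978052654617831347648/4482965789227247176611057 ≈ -5.7569e+6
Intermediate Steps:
n = -159367 (n = 664003 - 823370 = -159367)
X = 2757727122091/4500758306546 (X = -159367/(-2100754) - 1150202/(-2142449) = -159367*(-1/2100754) - 1150202*(-1/2142449) = 159367/2100754 + 1150202/2142449 = 2757727122091/4500758306546 ≈ 0.61273)
I/X + ((-892099 + 1469811)/(-1926693 + 2326494))/(-4066027) = -3527368/2757727122091/4500758306546 + ((-892099 + 1469811)/(-1926693 + 2326494))/(-4066027) = -3527368*4500758306546/2757727122091 + (577712/399801)*(-1/4066027) = -15875830826244550928/2757727122091 + (577712*(1/399801))*(-1/4066027) = -15875830826244550928/2757727122091 + (577712/399801)*(-1/4066027) = -15875830826244550928/2757727122091 - 577712/1625601660627 = -25807776954978052654617831347648/4482965789227247176611057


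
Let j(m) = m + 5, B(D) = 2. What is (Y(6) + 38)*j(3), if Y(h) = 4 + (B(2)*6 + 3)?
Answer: 456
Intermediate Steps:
j(m) = 5 + m
Y(h) = 19 (Y(h) = 4 + (2*6 + 3) = 4 + (12 + 3) = 4 + 15 = 19)
(Y(6) + 38)*j(3) = (19 + 38)*(5 + 3) = 57*8 = 456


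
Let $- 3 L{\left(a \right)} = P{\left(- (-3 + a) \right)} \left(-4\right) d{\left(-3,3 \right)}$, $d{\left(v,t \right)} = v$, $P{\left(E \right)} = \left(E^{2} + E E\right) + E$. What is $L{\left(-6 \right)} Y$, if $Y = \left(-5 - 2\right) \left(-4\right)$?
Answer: $-19152$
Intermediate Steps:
$Y = 28$ ($Y = \left(-7\right) \left(-4\right) = 28$)
$P{\left(E \right)} = E + 2 E^{2}$ ($P{\left(E \right)} = \left(E^{2} + E^{2}\right) + E = 2 E^{2} + E = E + 2 E^{2}$)
$L{\left(a \right)} = - 4 \left(3 - a\right) \left(7 - 2 a\right)$ ($L{\left(a \right)} = - \frac{- (-3 + a) \left(1 + 2 \left(- (-3 + a)\right)\right) \left(-4\right) \left(-3\right)}{3} = - \frac{\left(3 - a\right) \left(1 + 2 \left(3 - a\right)\right) \left(-4\right) \left(-3\right)}{3} = - \frac{\left(3 - a\right) \left(1 - \left(-6 + 2 a\right)\right) \left(-4\right) \left(-3\right)}{3} = - \frac{\left(3 - a\right) \left(7 - 2 a\right) \left(-4\right) \left(-3\right)}{3} = - \frac{- 4 \left(3 - a\right) \left(7 - 2 a\right) \left(-3\right)}{3} = - \frac{12 \left(3 - a\right) \left(7 - 2 a\right)}{3} = - 4 \left(3 - a\right) \left(7 - 2 a\right)$)
$L{\left(-6 \right)} Y = \left(-84 - 8 \left(-6\right)^{2} + 52 \left(-6\right)\right) 28 = \left(-84 - 288 - 312\right) 28 = \left(-684\right) 28 = -19152$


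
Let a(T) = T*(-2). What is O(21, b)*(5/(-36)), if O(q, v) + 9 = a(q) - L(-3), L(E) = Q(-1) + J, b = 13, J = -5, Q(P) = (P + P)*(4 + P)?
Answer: 50/9 ≈ 5.5556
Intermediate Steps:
Q(P) = 2*P*(4 + P) (Q(P) = (2*P)*(4 + P) = 2*P*(4 + P))
a(T) = -2*T
L(E) = -11 (L(E) = 2*(-1)*(4 - 1) - 5 = 2*(-1)*3 - 5 = -6 - 5 = -11)
O(q, v) = 2 - 2*q (O(q, v) = -9 + (-2*q - 1*(-11)) = -9 + (-2*q + 11) = -9 + (11 - 2*q) = 2 - 2*q)
O(21, b)*(5/(-36)) = (2 - 2*21)*(5/(-36)) = (2 - 42)*(5*(-1/36)) = -40*(-5/36) = 50/9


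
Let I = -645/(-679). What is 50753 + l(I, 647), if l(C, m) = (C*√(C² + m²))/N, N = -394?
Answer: 50753 - 645*√192996327994/181650154 ≈ 50751.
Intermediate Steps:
I = 645/679 (I = -645*(-1/679) = 645/679 ≈ 0.94993)
l(C, m) = -C*√(C² + m²)/394 (l(C, m) = (C*√(C² + m²))/(-394) = (C*√(C² + m²))*(-1/394) = -C*√(C² + m²)/394)
50753 + l(I, 647) = 50753 - 1/394*645/679*√((645/679)² + 647²) = 50753 - 1/394*645/679*√(416025/461041 + 418609) = 50753 - 1/394*645/679*√(192996327994/461041) = 50753 - 1/394*645/679*√192996327994/679 = 50753 - 645*√192996327994/181650154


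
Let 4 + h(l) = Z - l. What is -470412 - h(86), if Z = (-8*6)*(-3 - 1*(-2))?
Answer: -470370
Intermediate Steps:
Z = 48 (Z = -48*(-3 + 2) = -48*(-1) = 48)
h(l) = 44 - l (h(l) = -4 + (48 - l) = 44 - l)
-470412 - h(86) = -470412 - (44 - 1*86) = -470412 - (44 - 86) = -470412 - 1*(-42) = -470412 + 42 = -470370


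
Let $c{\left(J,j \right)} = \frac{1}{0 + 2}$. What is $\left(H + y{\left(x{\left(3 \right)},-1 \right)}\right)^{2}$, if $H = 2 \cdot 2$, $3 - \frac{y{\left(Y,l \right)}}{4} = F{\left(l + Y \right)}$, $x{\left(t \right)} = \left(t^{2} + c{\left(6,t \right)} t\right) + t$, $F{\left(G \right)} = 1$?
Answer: $144$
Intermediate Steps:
$c{\left(J,j \right)} = \frac{1}{2}$
$x{\left(t \right)} = t^{2} + \frac{3 t}{2}$ ($x{\left(t \right)} = \left(t^{2} + \frac{t}{2}\right) + t = t^{2} + \frac{3 t}{2}$)
$y{\left(Y,l \right)} = 8$ ($y{\left(Y,l \right)} = 12 - 4 = 8$)
$H = 4$
$\left(H + y{\left(x{\left(3 \right)},-1 \right)}\right)^{2} = \left(4 + 8\right)^{2} = 12^{2} = 144$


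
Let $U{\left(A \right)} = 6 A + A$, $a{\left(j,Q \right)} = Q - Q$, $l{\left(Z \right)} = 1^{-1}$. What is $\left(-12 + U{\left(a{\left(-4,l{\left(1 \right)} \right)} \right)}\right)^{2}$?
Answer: $144$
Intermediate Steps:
$l{\left(Z \right)} = 1$
$a{\left(j,Q \right)} = 0$
$U{\left(A \right)} = 7 A$
$\left(-12 + U{\left(a{\left(-4,l{\left(1 \right)} \right)} \right)}\right)^{2} = \left(-12 + 7 \cdot 0\right)^{2} = \left(-12 + 0\right)^{2} = \left(-12\right)^{2} = 144$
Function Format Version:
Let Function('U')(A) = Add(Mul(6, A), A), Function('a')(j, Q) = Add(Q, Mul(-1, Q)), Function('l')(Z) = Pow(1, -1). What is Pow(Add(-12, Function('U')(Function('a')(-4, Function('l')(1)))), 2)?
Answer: 144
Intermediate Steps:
Function('l')(Z) = 1
Function('a')(j, Q) = 0
Function('U')(A) = Mul(7, A)
Pow(Add(-12, Function('U')(Function('a')(-4, Function('l')(1)))), 2) = Pow(Add(-12, Mul(7, 0)), 2) = Pow(Add(-12, 0), 2) = Pow(-12, 2) = 144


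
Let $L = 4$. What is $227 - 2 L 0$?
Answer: $0$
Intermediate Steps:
$227 - 2 L 0 = 227 \left(-2\right) 4 \cdot 0 = 227 \left(\left(-8\right) 0\right) = 227 \cdot 0 = 0$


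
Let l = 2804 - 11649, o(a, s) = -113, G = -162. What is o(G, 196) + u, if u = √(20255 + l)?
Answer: -113 + √11410 ≈ -6.1824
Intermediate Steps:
l = -8845
u = √11410 (u = √(20255 - 8845) = √11410 ≈ 106.82)
o(G, 196) + u = -113 + √11410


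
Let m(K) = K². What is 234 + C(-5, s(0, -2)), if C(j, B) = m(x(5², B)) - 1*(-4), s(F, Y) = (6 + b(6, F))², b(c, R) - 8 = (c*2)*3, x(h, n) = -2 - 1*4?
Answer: 274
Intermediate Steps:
x(h, n) = -6 (x(h, n) = -2 - 4 = -6)
b(c, R) = 8 + 6*c (b(c, R) = 8 + (c*2)*3 = 8 + (2*c)*3 = 8 + 6*c)
s(F, Y) = 2500 (s(F, Y) = (6 + (8 + 6*6))² = (6 + (8 + 36))² = (6 + 44)² = 50² = 2500)
C(j, B) = 40 (C(j, B) = (-6)² - 1*(-4) = 36 + 4 = 40)
234 + C(-5, s(0, -2)) = 234 + 40 = 274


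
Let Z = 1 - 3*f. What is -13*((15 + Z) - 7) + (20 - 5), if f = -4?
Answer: -258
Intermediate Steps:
Z = 13 (Z = 1 - 3*(-4) = 1 + 12 = 13)
-13*((15 + Z) - 7) + (20 - 5) = -13*((15 + 13) - 7) + (20 - 5) = -13*(28 - 7) + 15 = -13*21 + 15 = -273 + 15 = -258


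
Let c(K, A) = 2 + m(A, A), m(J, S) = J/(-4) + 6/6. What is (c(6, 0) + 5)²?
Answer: 64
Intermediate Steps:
m(J, S) = 1 - J/4 (m(J, S) = J*(-¼) + 6*(⅙) = -J/4 + 1 = 1 - J/4)
c(K, A) = 3 - A/4 (c(K, A) = 2 + (1 - A/4) = 3 - A/4)
(c(6, 0) + 5)² = ((3 - ¼*0) + 5)² = ((3 + 0) + 5)² = (3 + 5)² = 8² = 64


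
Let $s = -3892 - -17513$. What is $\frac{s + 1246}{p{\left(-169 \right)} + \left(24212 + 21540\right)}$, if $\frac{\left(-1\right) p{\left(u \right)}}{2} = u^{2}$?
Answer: $- \frac{14867}{11370} \approx -1.3076$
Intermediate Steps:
$s = 13621$ ($s = -3892 + 17513 = 13621$)
$p{\left(u \right)} = - 2 u^{2}$
$\frac{s + 1246}{p{\left(-169 \right)} + \left(24212 + 21540\right)} = \frac{13621 + 1246}{- 2 \left(-169\right)^{2} + \left(24212 + 21540\right)} = \frac{14867}{\left(-2\right) 28561 + 45752} = \frac{14867}{-57122 + 45752} = \frac{14867}{-11370} = 14867 \left(- \frac{1}{11370}\right) = - \frac{14867}{11370}$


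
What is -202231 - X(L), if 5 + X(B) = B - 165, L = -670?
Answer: -201391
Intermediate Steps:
X(B) = -170 + B (X(B) = -5 + (B - 165) = -5 + (-165 + B) = -170 + B)
-202231 - X(L) = -202231 - (-170 - 670) = -202231 - 1*(-840) = -202231 + 840 = -201391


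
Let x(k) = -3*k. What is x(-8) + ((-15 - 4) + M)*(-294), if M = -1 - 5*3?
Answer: 10314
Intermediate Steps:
M = -16 (M = -1 - 15 = -16)
x(-8) + ((-15 - 4) + M)*(-294) = -3*(-8) + ((-15 - 4) - 16)*(-294) = 24 + (-19 - 16)*(-294) = 24 - 35*(-294) = 24 + 10290 = 10314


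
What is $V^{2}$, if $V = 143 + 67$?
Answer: $44100$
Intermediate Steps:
$V = 210$
$V^{2} = 210^{2} = 44100$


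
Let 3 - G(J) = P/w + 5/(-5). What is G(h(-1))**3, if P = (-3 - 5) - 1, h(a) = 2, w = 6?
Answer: 1331/8 ≈ 166.38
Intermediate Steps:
P = -9 (P = -8 - 1 = -9)
G(J) = 11/2 (G(J) = 3 - (-9/6 + 5/(-5)) = 3 - (-9*1/6 + 5*(-1/5)) = 3 - (-3/2 - 1) = 3 - 1*(-5/2) = 3 + 5/2 = 11/2)
G(h(-1))**3 = (11/2)**3 = 1331/8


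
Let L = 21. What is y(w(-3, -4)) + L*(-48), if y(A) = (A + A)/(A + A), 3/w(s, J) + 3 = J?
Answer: -1007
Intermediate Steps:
w(s, J) = 3/(-3 + J)
y(A) = 1 (y(A) = (2*A)/((2*A)) = (2*A)*(1/(2*A)) = 1)
y(w(-3, -4)) + L*(-48) = 1 + 21*(-48) = 1 - 1008 = -1007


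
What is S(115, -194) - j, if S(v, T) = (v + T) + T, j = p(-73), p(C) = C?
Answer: -200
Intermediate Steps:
j = -73
S(v, T) = v + 2*T (S(v, T) = (T + v) + T = v + 2*T)
S(115, -194) - j = (115 + 2*(-194)) - 1*(-73) = (115 - 388) + 73 = -273 + 73 = -200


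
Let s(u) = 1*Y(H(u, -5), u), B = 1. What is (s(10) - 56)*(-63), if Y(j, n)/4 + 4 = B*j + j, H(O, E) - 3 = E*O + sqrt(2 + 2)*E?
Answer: 33264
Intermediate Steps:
H(O, E) = 3 + 2*E + E*O (H(O, E) = 3 + (E*O + sqrt(2 + 2)*E) = 3 + (E*O + sqrt(4)*E) = 3 + (E*O + 2*E) = 3 + (2*E + E*O) = 3 + 2*E + E*O)
Y(j, n) = -16 + 8*j (Y(j, n) = -16 + 4*(1*j + j) = -16 + 4*(j + j) = -16 + 4*(2*j) = -16 + 8*j)
s(u) = -72 - 40*u (s(u) = 1*(-16 + 8*(3 + 2*(-5) - 5*u)) = 1*(-16 + 8*(3 - 10 - 5*u)) = 1*(-16 + 8*(-7 - 5*u)) = 1*(-16 + (-56 - 40*u)) = 1*(-72 - 40*u) = -72 - 40*u)
(s(10) - 56)*(-63) = ((-72 - 40*10) - 56)*(-63) = ((-72 - 400) - 56)*(-63) = (-472 - 56)*(-63) = -528*(-63) = 33264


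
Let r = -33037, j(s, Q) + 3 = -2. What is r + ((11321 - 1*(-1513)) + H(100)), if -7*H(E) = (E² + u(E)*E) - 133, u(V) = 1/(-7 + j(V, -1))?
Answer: -453839/21 ≈ -21611.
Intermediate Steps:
j(s, Q) = -5 (j(s, Q) = -3 - 2 = -5)
u(V) = -1/12 (u(V) = 1/(-7 - 5) = 1/(-12) = -1/12)
H(E) = 19 - E²/7 + E/84 (H(E) = -((E² - E/12) - 133)/7 = -(-133 + E² - E/12)/7 = 19 - E²/7 + E/84)
r + ((11321 - 1*(-1513)) + H(100)) = -33037 + ((11321 - 1*(-1513)) + (19 - ⅐*100² + (1/84)*100)) = -33037 + ((11321 + 1513) + (19 - ⅐*10000 + 25/21)) = -33037 + (12834 + (19 - 10000/7 + 25/21)) = -33037 + (12834 - 29576/21) = -33037 + 239938/21 = -453839/21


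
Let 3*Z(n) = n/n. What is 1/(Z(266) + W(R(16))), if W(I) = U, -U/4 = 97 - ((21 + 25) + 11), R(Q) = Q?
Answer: -3/479 ≈ -0.0062630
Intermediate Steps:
Z(n) = 1/3 (Z(n) = (n/n)/3 = (1/3)*1 = 1/3)
U = -160 (U = -4*(97 - ((21 + 25) + 11)) = -4*(97 - (46 + 11)) = -4*(97 - 1*57) = -4*(97 - 57) = -4*40 = -160)
W(I) = -160
1/(Z(266) + W(R(16))) = 1/(1/3 - 160) = 1/(-479/3) = -3/479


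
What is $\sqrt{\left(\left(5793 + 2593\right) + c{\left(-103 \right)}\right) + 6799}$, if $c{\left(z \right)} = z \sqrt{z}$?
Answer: $\sqrt{15185 - 103 i \sqrt{103}} \approx 123.3 - 4.239 i$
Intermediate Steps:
$c{\left(z \right)} = z^{\frac{3}{2}}$
$\sqrt{\left(\left(5793 + 2593\right) + c{\left(-103 \right)}\right) + 6799} = \sqrt{\left(\left(5793 + 2593\right) + \left(-103\right)^{\frac{3}{2}}\right) + 6799} = \sqrt{\left(8386 - 103 i \sqrt{103}\right) + 6799} = \sqrt{15185 - 103 i \sqrt{103}}$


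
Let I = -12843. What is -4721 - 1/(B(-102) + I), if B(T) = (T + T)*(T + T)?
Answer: -135837334/28773 ≈ -4721.0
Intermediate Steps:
B(T) = 4*T² (B(T) = (2*T)*(2*T) = 4*T²)
-4721 - 1/(B(-102) + I) = -4721 - 1/(4*(-102)² - 12843) = -4721 - 1/(4*10404 - 12843) = -4721 - 1/(41616 - 12843) = -4721 - 1/28773 = -135837334/28773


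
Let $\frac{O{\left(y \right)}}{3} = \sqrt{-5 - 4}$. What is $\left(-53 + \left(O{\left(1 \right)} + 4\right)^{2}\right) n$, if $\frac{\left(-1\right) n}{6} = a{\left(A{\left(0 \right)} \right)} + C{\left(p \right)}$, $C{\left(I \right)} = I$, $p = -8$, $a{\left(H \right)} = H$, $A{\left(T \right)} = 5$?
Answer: $-2124 + 1296 i \approx -2124.0 + 1296.0 i$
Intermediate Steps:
$O{\left(y \right)} = 9 i$ ($O{\left(y \right)} = 3 \sqrt{-5 - 4} = 3 \sqrt{-9} = 3 \cdot 3 i = 9 i$)
$n = 18$ ($n = - 6 \left(5 - 8\right) = \left(-6\right) \left(-3\right) = 18$)
$\left(-53 + \left(O{\left(1 \right)} + 4\right)^{2}\right) n = \left(-53 + \left(9 i + 4\right)^{2}\right) 18 = \left(-53 + \left(4 + 9 i\right)^{2}\right) 18 = -954 + 18 \left(4 + 9 i\right)^{2}$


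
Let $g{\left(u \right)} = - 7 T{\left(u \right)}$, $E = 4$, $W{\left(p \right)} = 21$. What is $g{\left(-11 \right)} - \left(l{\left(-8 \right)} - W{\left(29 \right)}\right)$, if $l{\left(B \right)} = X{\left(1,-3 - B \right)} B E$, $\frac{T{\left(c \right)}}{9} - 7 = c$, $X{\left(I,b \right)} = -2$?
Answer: $209$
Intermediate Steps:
$T{\left(c \right)} = 63 + 9 c$
$l{\left(B \right)} = - 8 B$ ($l{\left(B \right)} = - 2 B 4 = - 8 B$)
$g{\left(u \right)} = -441 - 63 u$ ($g{\left(u \right)} = - 7 \left(63 + 9 u\right) = -441 - 63 u$)
$g{\left(-11 \right)} - \left(l{\left(-8 \right)} - W{\left(29 \right)}\right) = \left(-441 - -693\right) - \left(\left(-8\right) \left(-8\right) - 21\right) = \left(-441 + 693\right) - \left(64 - 21\right) = 252 - 43 = 209$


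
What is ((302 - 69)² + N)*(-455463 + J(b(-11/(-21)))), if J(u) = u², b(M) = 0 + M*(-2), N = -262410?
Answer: 41802913294579/441 ≈ 9.4791e+10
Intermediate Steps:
b(M) = -2*M (b(M) = 0 - 2*M = -2*M)
((302 - 69)² + N)*(-455463 + J(b(-11/(-21)))) = ((302 - 69)² - 262410)*(-455463 + (-(-22)/(-21))²) = (233² - 262410)*(-455463 + (-(-22)*(-1)/21)²) = (54289 - 262410)*(-455463 + (-2*11/21)²) = -208121*(-455463 + (-22/21)²) = -208121*(-455463 + 484/441) = -208121*(-200858699/441) = 41802913294579/441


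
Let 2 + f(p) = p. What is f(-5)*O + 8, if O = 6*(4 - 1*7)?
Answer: 134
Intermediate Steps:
f(p) = -2 + p
O = -18 (O = 6*(4 - 7) = 6*(-3) = -18)
f(-5)*O + 8 = (-2 - 5)*(-18) + 8 = -7*(-18) + 8 = 126 + 8 = 134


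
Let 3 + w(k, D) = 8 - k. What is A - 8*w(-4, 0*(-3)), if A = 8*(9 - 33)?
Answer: -264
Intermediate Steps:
A = -192 (A = 8*(-24) = -192)
w(k, D) = 5 - k (w(k, D) = -3 + (8 - k) = 5 - k)
A - 8*w(-4, 0*(-3)) = -192 - 8*(5 - 1*(-4)) = -192 - 8*(5 + 4) = -192 - 8*9 = -192 - 72 = -264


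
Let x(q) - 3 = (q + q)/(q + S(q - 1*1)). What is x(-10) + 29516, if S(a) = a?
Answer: 619919/21 ≈ 29520.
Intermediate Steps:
x(q) = 3 + 2*q/(-1 + 2*q) (x(q) = 3 + (q + q)/(q + (q - 1*1)) = 3 + (2*q)/(q + (q - 1)) = 3 + (2*q)/(q + (-1 + q)) = 3 + (2*q)/(-1 + 2*q) = 3 + 2*q/(-1 + 2*q))
x(-10) + 29516 = (-3 + 8*(-10))/(-1 + 2*(-10)) + 29516 = (-3 - 80)/(-1 - 20) + 29516 = -83/(-21) + 29516 = -1/21*(-83) + 29516 = 83/21 + 29516 = 619919/21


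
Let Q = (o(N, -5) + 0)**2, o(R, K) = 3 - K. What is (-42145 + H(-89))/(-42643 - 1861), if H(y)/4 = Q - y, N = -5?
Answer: 41533/44504 ≈ 0.93324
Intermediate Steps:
Q = 64 (Q = ((3 - 1*(-5)) + 0)**2 = ((3 + 5) + 0)**2 = (8 + 0)**2 = 8**2 = 64)
H(y) = 256 - 4*y (H(y) = 4*(64 - y) = 256 - 4*y)
(-42145 + H(-89))/(-42643 - 1861) = (-42145 + (256 - 4*(-89)))/(-42643 - 1861) = (-42145 + (256 + 356))/(-44504) = (-42145 + 612)*(-1/44504) = -41533*(-1/44504) = 41533/44504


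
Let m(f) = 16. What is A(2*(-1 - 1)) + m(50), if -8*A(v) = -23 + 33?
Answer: 59/4 ≈ 14.750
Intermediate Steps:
A(v) = -5/4 (A(v) = -(-23 + 33)/8 = -⅛*10 = -5/4)
A(2*(-1 - 1)) + m(50) = -5/4 + 16 = 59/4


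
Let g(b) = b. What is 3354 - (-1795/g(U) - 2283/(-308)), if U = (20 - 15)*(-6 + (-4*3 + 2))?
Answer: 4095353/1232 ≈ 3324.1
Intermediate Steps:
U = -80 (U = 5*(-6 + (-12 + 2)) = 5*(-6 - 10) = 5*(-16) = -80)
3354 - (-1795/g(U) - 2283/(-308)) = 3354 - (-1795/(-80) - 2283/(-308)) = 3354 - (-1795*(-1/80) - 2283*(-1/308)) = 3354 - (359/16 + 2283/308) = 3354 - 1*36775/1232 = 3354 - 36775/1232 = 4095353/1232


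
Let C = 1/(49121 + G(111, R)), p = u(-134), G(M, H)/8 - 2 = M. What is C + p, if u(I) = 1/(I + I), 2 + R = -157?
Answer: -49757/13406700 ≈ -0.0037114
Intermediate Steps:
R = -159 (R = -2 - 157 = -159)
G(M, H) = 16 + 8*M
u(I) = 1/(2*I)
p = -1/268 (p = (½)/(-134) = (½)*(-1/134) = -1/268 ≈ -0.0037313)
C = 1/50025 (C = 1/(49121 + (16 + 8*111)) = 1/(49121 + (16 + 888)) = 1/(49121 + 904) = 1/50025 ≈ 1.9990e-5)
C + p = 1/50025 - 1/268 = -49757/13406700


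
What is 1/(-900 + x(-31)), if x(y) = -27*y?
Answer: -1/63 ≈ -0.015873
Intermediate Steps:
1/(-900 + x(-31)) = 1/(-900 - 27*(-31)) = 1/(-900 + 837) = 1/(-63) = -1/63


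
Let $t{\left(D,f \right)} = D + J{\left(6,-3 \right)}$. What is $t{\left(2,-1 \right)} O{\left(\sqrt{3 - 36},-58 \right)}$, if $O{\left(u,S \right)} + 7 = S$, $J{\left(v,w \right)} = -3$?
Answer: $65$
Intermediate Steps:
$O{\left(u,S \right)} = -7 + S$
$t{\left(D,f \right)} = -3 + D$ ($t{\left(D,f \right)} = D - 3 = -3 + D$)
$t{\left(2,-1 \right)} O{\left(\sqrt{3 - 36},-58 \right)} = \left(-3 + 2\right) \left(-7 - 58\right) = \left(-1\right) \left(-65\right) = 65$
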